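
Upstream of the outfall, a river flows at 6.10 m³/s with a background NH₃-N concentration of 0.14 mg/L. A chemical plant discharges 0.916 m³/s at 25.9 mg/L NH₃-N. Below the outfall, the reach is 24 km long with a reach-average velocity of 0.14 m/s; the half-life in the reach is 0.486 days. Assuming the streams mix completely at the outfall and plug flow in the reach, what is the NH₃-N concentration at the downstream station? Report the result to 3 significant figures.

Mass balance: C = (6.100·0.1400 + 0.9160·25.90) / 7.016 = 24.58/7.016 = 3.503 mg/L.
Travel time t = 24·1000 / 0.14 = 171400 s = 47.62 h.
Half-life 0.486 d → k = ln 2 / 0.486 = 1.426 d⁻¹.
After decay, C = 3.503 × e^(−kt) = 3.503 × 0.05902 = 0.2068 mg/L.

0.207 mg/L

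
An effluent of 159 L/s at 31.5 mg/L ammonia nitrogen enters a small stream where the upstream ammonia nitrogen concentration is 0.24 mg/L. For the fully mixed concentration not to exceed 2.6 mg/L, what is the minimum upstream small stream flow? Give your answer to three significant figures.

1950 L/s

Set C_mix = 2.6: (Q·0.2400 + 159.0·31.50) / (Q + 159.0) = 2.6
→ Q = 159.0·(31.50 − 2.6)/(2.6 − 0.2400) = 1947 L/s.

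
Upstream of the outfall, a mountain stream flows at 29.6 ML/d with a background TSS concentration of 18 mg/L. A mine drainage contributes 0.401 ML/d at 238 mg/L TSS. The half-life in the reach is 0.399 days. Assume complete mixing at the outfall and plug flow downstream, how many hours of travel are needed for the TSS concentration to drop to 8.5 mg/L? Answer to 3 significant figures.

12.5 h

Conservation of mass: C = (29.60·18.00 + 0.4010·238.0) / 30.00 = 628.2/30.00 = 20.94 mg/L.
Half-life 0.399 d → k = ln 2 / 0.399 = 1.737 d⁻¹.
20.94·exp(−k·t) = 8.5 → t = ln(20.94/8.5)/k = 44840 s = 12.46 h.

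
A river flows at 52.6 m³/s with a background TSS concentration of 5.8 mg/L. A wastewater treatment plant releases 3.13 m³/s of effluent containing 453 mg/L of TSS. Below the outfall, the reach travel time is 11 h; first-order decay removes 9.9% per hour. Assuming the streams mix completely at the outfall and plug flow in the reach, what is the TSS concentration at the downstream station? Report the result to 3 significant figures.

9.82 mg/L

Mixed concentration C = ΣQC/ΣQ = (52.60·5.800 + 3.130·453.0) / 55.73 = 1723/55.73 = 30.92 mg/L.
9.9%/h lost → k = −ln(1 − 0.099) = 0.1043 h⁻¹.
Applying C = C₀e^(−kt): 30.92 × 0.3177 = 9.821 mg/L.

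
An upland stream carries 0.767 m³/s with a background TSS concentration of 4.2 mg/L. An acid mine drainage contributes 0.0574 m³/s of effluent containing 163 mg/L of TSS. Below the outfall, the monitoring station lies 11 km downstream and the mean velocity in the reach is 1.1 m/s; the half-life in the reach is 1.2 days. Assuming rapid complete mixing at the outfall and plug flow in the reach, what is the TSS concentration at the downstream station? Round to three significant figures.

Mixed concentration C = ΣQC/ΣQ = (0.7670·4.200 + 0.05740·163.0) / 0.8244 = 12.58/0.8244 = 15.26 mg/L.
Travel time t = 11·1000 / 1.1 = 10000 s = 2.778 h.
Half-life 1.2 d → k = ln 2 / 1.2 = 0.5776 d⁻¹.
Applying C = C₀e^(−kt): 15.26 × 0.9353 = 14.27 mg/L.

14.3 mg/L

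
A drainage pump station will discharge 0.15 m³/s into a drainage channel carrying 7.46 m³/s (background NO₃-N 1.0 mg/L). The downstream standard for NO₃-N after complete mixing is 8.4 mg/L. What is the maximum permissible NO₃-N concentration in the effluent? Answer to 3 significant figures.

376 mg/L

At the limit, (Qr·Cr + Qe·Cₑ)/(Qr + Qe) = 8.4:
Cₑ = (7.610·8.4 − 7.460·1.000) / 0.1500 = 376.4 mg/L.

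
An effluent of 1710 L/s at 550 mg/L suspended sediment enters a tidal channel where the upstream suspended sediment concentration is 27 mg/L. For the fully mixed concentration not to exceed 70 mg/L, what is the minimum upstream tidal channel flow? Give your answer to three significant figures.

Set C_mix = 70: (Q·27.00 + 1710·550.0) / (Q + 1710) = 70
→ Q = 1710·(550.0 − 70)/(70 − 27.00) = 19090 L/s.

19100 L/s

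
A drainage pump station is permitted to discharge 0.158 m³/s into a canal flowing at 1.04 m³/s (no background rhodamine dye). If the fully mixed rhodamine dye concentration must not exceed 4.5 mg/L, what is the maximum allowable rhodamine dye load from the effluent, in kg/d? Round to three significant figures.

466 kg/d

Mass balance at the limit: 1.040·0 + 0.1580·Cₑ = 1.198·4.5 → Cₑ = 34.12 mg/L.
Load = 0.1580 m³/s × 34.12 g/m³ × 86 400 s/d = 465.8 kg/d.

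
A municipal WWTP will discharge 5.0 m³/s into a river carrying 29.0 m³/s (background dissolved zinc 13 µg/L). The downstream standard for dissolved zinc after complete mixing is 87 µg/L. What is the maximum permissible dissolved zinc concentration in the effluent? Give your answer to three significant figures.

At the limit, (Qr·Cr + Qe·Cₑ)/(Qr + Qe) = 87:
Cₑ = (34.00·87 − 29.00·13.00) / 5.000 = 516.2 µg/L.

516 µg/L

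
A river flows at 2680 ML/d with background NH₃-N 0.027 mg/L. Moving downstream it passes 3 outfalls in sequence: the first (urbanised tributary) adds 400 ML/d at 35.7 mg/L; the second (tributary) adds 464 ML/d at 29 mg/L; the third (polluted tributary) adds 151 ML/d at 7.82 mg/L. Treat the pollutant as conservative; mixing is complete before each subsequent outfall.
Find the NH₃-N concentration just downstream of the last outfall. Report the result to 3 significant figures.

After outfall 1: Q = 2680 + 400.0 = 3080 ML/d; C = (2680·0.02700 + 400.0·35.70)/3080 = 4.660 mg/L.
After outfall 2: Q = 3080 + 464.0 = 3544 ML/d; C = (3080·4.660 + 464.0·29.00)/3544 = 7.847 mg/L.
After outfall 3: Q = 3544 + 151.0 = 3695 ML/d; C = (3544·7.847 + 151.0·7.820)/3695 = 7.846 mg/L.

7.85 mg/L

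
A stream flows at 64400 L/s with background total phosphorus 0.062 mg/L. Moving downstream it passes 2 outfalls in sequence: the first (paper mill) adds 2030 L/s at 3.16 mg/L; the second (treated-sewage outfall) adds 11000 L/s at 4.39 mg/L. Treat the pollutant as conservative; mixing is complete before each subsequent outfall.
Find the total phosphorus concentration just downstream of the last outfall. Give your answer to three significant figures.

0.758 mg/L

Outfall 1: combined Q = 66430 L/s; C = (64400·0.06200 + 2030·3.160)/66430 = 0.1567 mg/L.
Outfall 2: combined Q = 77430 L/s; C = (66430·0.1567 + 11000·4.390)/77430 = 0.7581 mg/L.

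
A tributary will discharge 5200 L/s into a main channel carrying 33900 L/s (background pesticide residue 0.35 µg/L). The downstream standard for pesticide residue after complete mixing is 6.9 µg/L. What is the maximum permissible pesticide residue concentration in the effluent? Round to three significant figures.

At the limit, (Qr·Cr + Qe·Cₑ)/(Qr + Qe) = 6.9:
Cₑ = (39100·6.9 − 33900·0.3500) / 5200 = 49.60 µg/L.

49.6 µg/L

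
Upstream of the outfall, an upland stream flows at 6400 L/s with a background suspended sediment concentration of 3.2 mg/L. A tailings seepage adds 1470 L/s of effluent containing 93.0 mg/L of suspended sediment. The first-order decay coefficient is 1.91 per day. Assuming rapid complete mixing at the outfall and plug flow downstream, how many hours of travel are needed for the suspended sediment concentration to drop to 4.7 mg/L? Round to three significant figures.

18.2 h

Conservation of mass: C = (6400·3.200 + 1470·93.00) / 7870 = 157200/7870 = 19.97 mg/L.
19.97·exp(−k·t) = 4.7 → t = ln(19.97/4.7)/k = 65450 s = 18.18 h.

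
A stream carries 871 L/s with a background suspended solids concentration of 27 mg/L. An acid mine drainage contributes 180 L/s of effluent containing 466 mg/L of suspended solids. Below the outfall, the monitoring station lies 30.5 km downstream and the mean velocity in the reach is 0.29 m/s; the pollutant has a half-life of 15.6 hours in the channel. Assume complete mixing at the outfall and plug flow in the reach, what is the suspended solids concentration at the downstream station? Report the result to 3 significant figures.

Mixed concentration C = ΣQC/ΣQ = (871.0·27.00 + 180.0·466.0) / 1051 = 107400/1051 = 102.2 mg/L.
Travel time t = 30.5·1000 / 0.29 = 105200 s = 29.21 h.
Half-life 15.6 h → k = ln 2 / 15.6 = 0.04443 h⁻¹ = 1.066 d⁻¹.
Decay over the reach: 102.2·exp(−kt) = 102.2·0.2731 = 27.90 mg/L.

27.9 mg/L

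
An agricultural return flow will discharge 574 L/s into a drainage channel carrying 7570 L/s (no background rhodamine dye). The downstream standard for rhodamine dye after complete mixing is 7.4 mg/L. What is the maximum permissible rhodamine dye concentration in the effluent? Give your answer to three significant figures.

105 mg/L

At the limit, (Qr·Cr + Qe·Cₑ)/(Qr + Qe) = 7.4:
Cₑ = (8144·7.4 − 7570·0) / 574.0 = 105.0 mg/L.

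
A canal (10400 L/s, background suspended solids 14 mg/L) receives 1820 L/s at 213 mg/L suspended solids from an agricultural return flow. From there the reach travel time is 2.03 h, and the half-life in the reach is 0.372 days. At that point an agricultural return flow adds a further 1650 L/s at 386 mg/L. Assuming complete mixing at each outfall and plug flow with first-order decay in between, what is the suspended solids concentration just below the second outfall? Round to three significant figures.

Flow-weighted average: C = (10400·14.00 + 1820·213.0) / 12220 = 533300/12220 = 43.64 mg/L; combined flow 12220 L/s.
Half-life 0.372 d → k = ln 2 / 0.372 = 1.863 d⁻¹.
After decay, C = 43.64 × e^(−kt) = 43.64 × 0.8542 = 37.28 mg/L.
Second outfall: C = (12220·37.28 + 1650·386.0)/13870 = 78.76 mg/L.

78.8 mg/L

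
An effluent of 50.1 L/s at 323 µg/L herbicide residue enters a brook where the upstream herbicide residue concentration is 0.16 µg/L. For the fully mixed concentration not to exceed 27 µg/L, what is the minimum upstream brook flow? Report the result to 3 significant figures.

553 L/s

Set C_mix = 27: (Q·0.1600 + 50.10·323.0) / (Q + 50.10) = 27
→ Q = 50.10·(323.0 − 27)/(27 − 0.1600) = 552.5 L/s.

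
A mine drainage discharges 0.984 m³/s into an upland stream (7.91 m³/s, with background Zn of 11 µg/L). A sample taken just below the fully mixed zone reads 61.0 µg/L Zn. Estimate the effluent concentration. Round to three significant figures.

463 µg/L

Mass balance: 7.910·11.00 + 0.9840·Cₑ = 8.894·61.00
→ Cₑ = (8.894·61.00 − 7.910·11.00) / 0.9840 = 462.9 µg/L.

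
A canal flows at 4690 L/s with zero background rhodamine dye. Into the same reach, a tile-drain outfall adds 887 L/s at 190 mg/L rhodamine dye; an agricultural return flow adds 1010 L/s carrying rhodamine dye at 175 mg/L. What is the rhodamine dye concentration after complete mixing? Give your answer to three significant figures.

After mixing, C = (4690·0 + 887.0·190.0 + 1010·175.0) / 6587 = 345300/6587 = 52.42 mg/L.

52.4 mg/L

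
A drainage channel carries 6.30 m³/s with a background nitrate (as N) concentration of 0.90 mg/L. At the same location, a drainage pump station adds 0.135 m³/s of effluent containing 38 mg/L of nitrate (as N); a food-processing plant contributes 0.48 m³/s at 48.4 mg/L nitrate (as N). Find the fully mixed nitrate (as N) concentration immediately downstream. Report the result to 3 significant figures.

Flow-weighted average: C = (6.300·0.9000 + 0.1350·38.00 + 0.4800·48.40) / 6.915 = 34.03/6.915 = 4.921 mg/L.

4.92 mg/L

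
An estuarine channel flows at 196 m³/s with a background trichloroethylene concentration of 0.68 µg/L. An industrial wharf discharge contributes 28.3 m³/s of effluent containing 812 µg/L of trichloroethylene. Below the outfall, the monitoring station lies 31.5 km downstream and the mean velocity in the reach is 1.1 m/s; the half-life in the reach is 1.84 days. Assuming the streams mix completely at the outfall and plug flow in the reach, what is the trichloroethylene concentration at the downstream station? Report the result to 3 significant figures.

Mass balance: C = (196.0·0.6800 + 28.30·812.0) / 224.3 = 23110/224.3 = 103.0 µg/L.
Travel time t = 31.5·1000 / 1.1 = 28640 s = 7.955 h.
Half-life 1.84 d → k = ln 2 / 1.84 = 0.3767 d⁻¹.
Applying C = C₀e^(−kt): 103.0 × 0.8826 = 90.95 µg/L.

90.9 µg/L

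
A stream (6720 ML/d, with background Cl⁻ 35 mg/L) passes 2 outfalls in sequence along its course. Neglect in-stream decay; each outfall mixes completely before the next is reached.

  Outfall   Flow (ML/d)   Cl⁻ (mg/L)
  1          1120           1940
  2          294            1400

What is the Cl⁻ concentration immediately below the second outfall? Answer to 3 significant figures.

347 mg/L

Outfall 1: combined Q = 7840 ML/d; C = (6720·35.00 + 1120·1940)/7840 = 307.1 mg/L.
Outfall 2: combined Q = 8134 ML/d; C = (7840·307.1 + 294.0·1400)/8134 = 346.6 mg/L.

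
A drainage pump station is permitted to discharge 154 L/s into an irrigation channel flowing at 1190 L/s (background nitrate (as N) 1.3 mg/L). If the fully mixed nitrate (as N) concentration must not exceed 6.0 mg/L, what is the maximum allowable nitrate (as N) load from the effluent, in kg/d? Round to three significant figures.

563 kg/d

Mass balance at the limit: 1190·1.300 + 154.0·Cₑ = 1344·6.0 → Cₑ = 42.32 mg/L.
154.0 L/s = 0.1540 m³/s. Load = 0.1540 m³/s × 42.32 g/m³ × 86 400 s/d = 563.1 kg/d.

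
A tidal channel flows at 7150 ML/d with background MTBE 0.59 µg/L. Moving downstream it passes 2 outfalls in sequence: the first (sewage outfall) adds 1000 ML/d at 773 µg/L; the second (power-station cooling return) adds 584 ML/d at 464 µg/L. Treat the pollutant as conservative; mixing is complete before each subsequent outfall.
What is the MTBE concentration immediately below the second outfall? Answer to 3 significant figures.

120 µg/L

After outfall 1: Q = 7150 + 1000 = 8150 ML/d; C = (7150·0.5900 + 1000·773.0)/8150 = 95.36 µg/L.
After outfall 2: Q = 8150 + 584.0 = 8734 ML/d; C = (8150·95.36 + 584.0·464.0)/8734 = 120.0 µg/L.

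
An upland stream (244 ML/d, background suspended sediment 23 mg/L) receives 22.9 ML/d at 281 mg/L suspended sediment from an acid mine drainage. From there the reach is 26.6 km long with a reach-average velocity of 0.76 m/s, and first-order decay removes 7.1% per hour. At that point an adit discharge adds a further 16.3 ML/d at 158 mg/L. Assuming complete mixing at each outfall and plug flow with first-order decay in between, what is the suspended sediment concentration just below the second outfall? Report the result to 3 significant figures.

Mass balance: C = (244.0·23.00 + 22.90·281.0) / 266.9 = 12050/266.9 = 45.14 mg/L; combined flow 266.9 ML/d.
Travel time t = 26.6·1000 / 0.76 = 35000 s = 9.722 h.
7.1%/h lost → k = −ln(1 − 0.071) = 0.07365 h⁻¹.
After decay, C = 45.14 × e^(−kt) = 45.14 × 0.4887 = 22.06 mg/L.
Second outfall: C = (266.9·22.06 + 16.30·158.0)/283.2 = 29.88 mg/L.

29.9 mg/L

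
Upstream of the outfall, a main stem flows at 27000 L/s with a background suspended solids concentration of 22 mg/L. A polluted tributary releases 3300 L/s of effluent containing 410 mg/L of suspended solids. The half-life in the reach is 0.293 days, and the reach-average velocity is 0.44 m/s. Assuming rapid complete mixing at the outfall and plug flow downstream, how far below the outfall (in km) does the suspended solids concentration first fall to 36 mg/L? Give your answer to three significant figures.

Mixed concentration C = ΣQC/ΣQ = (27000·22.00 + 3300·410.0) / 30300 = 1947000/30300 = 64.26 mg/L.
Half-life 0.293 d → k = ln 2 / 0.293 = 2.366 d⁻¹.
Set 64.26·exp(−k·t) = 36 → t = ln(64.26/36)/k = 21160 s = 5.878 h.
Distance = v·t = 0.44·21160 = 9310 m = 9.310 km.

9.31 km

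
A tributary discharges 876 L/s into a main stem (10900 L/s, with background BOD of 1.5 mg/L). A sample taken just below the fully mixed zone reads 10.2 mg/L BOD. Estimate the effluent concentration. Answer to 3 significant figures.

Mass balance: 10900·1.500 + 876.0·Cₑ = 11780·10.20
→ Cₑ = (11780·10.20 − 10900·1.500) / 876.0 = 118.5 mg/L.

118 mg/L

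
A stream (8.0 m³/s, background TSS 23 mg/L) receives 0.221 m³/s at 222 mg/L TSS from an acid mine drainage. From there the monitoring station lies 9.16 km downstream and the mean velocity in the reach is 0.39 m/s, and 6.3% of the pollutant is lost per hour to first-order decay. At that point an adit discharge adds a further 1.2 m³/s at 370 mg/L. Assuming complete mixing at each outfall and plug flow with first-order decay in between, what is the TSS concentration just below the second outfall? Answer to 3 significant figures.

63.3 mg/L

Conservation of mass: C = (8.000·23.00 + 0.2210·222.0) / 8.221 = 233.1/8.221 = 28.35 mg/L; combined flow 8.221 m³/s.
Travel time t = 9.16·1000 / 0.39 = 23490 s = 6.524 h.
6.3%/h lost → k = −ln(1 − 0.063) = 0.06507 h⁻¹.
Decay over the reach: 28.35·exp(−kt) = 28.35·0.6541 = 18.54 mg/L.
Second outfall: C = (8.221·18.54 + 1.200·370.0)/9.421 = 63.31 mg/L.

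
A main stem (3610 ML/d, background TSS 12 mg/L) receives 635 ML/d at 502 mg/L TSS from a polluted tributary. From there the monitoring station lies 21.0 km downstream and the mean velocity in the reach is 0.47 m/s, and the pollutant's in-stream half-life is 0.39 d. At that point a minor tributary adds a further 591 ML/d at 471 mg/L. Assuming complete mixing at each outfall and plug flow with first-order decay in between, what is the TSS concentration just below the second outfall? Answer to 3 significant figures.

87.4 mg/L

Mixed concentration C = ΣQC/ΣQ = (3610·12.00 + 635.0·502.0) / 4245 = 362100/4245 = 85.30 mg/L; combined flow 4245 ML/d.
Travel time t = 21.0·1000 / 0.47 = 44680 s = 12.41 h.
Half-life 0.39 d → k = ln 2 / 0.39 = 1.777 d⁻¹.
Applying C = C₀e^(−kt): 85.30 × 0.3989 = 34.02 mg/L.
At the second outfall, C = (4245·34.02 + 591.0·471.0) / (4245 + 591.0) = 87.43 mg/L.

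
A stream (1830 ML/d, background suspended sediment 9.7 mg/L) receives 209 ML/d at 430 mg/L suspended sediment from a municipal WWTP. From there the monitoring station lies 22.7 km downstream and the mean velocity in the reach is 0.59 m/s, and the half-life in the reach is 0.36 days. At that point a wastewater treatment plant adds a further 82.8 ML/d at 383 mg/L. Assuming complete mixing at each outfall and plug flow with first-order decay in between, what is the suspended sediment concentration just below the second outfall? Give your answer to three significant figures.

Mixed concentration C = ΣQC/ΣQ = (1830·9.700 + 209.0·430.0) / 2039 = 107600/2039 = 52.78 mg/L; combined flow 2039 ML/d.
Travel time t = 22.7·1000 / 0.59 = 38470 s = 10.69 h.
Half-life 0.36 d → k = ln 2 / 0.36 = 1.925 d⁻¹.
First-order decay: C = 52.78·exp(−k·t) = 52.78·0.4243 = 22.39 mg/L.
At the second outfall, C = (2039·22.39 + 82.80·383.0) / (2039 + 82.80) = 36.47 mg/L.

36.5 mg/L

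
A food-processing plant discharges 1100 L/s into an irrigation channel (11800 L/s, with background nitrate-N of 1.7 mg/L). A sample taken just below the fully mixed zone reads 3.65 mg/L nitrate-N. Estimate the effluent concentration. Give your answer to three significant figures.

24.6 mg/L

Mass balance: 11800·1.700 + 1100·Cₑ = 12900·3.650
→ Cₑ = (12900·3.650 − 11800·1.700) / 1100 = 24.57 mg/L.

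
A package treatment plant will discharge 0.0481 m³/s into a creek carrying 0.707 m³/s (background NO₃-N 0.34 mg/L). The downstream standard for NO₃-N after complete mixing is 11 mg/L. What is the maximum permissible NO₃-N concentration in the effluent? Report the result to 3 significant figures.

At the limit, (Qr·Cr + Qe·Cₑ)/(Qr + Qe) = 11:
Cₑ = (0.7551·11 − 0.7070·0.3400) / 0.04810 = 167.7 mg/L.

168 mg/L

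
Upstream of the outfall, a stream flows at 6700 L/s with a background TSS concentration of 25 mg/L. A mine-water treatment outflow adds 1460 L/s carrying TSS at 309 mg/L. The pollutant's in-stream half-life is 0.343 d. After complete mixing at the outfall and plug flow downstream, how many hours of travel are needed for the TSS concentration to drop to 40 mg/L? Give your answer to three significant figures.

7.59 h

Mass balance: C = (6700·25.00 + 1460·309.0) / 8160 = 618600/8160 = 75.81 mg/L.
Half-life 0.343 d → k = ln 2 / 0.343 = 2.021 d⁻¹.
75.81·exp(−k·t) = 40 → t = ln(75.81/40)/k = 27340 s = 7.594 h.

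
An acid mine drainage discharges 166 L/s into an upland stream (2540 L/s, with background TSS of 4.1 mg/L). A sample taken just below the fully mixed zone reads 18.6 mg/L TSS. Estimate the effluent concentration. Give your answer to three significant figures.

Mass balance: 2540·4.100 + 166.0·Cₑ = 2706·18.60
→ Cₑ = (2706·18.60 − 2540·4.100) / 166.0 = 240.5 mg/L.

240 mg/L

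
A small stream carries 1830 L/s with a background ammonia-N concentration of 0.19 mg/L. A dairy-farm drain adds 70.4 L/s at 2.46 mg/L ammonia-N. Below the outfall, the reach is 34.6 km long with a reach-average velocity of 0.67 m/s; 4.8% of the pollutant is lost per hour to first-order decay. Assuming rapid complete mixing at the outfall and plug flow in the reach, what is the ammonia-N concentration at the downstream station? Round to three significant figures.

Flow-weighted average: C = (1830·0.1900 + 70.40·2.460) / 1900 = 520.9/1900 = 0.2741 mg/L.
Travel time t = 34.6·1000 / 0.67 = 51640 s = 14.34 h.
4.8%/h lost → k = −ln(1 − 0.048) = 0.04919 h⁻¹.
Decay over the reach: 0.2741·exp(−kt) = 0.2741·0.4938 = 0.1353 mg/L.

0.135 mg/L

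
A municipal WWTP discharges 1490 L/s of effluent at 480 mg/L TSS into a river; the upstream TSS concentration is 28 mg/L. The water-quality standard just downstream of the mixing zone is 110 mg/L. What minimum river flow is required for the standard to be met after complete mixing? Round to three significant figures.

Set C_mix = 110: (Q·28.00 + 1490·480.0) / (Q + 1490) = 110
→ Q = 1490·(480.0 − 110)/(110 − 28.00) = 6723 L/s.

6720 L/s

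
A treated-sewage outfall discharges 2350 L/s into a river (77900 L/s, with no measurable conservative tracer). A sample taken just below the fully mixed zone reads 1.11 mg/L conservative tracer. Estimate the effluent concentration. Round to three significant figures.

37.9 mg/L

Mass balance: 77900·0 + 2350·Cₑ = 80250·1.110
→ Cₑ = (80250·1.110 − 77900·0) / 2350 = 37.91 mg/L.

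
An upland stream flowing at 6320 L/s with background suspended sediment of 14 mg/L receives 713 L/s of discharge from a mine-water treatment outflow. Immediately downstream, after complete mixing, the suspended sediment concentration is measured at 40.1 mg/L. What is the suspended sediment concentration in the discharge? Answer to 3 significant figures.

Mass balance: 6320·14.00 + 713.0·Cₑ = 7033·40.10
→ Cₑ = (7033·40.10 − 6320·14.00) / 713.0 = 271.4 mg/L.

271 mg/L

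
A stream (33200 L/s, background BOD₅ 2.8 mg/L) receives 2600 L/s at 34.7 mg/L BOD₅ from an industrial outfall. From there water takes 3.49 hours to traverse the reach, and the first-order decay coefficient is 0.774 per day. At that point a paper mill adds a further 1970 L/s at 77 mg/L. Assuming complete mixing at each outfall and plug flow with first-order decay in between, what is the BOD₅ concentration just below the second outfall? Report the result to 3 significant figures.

8.35 mg/L

Flow-weighted average: C = (33200·2.800 + 2600·34.70) / 35800 = 183200/35800 = 5.117 mg/L; combined flow 35800 L/s.
First-order decay: C = 5.117·exp(−k·t) = 5.117·0.8936 = 4.572 mg/L.
Second outfall: C = (35800·4.572 + 1970·77.00)/37770 = 8.350 mg/L.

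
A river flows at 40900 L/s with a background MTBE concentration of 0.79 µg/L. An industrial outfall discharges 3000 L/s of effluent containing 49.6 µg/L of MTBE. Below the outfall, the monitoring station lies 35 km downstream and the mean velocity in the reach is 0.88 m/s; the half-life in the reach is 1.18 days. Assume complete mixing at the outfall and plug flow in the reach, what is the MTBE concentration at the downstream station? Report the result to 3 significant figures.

Mixed concentration C = ΣQC/ΣQ = (40900·0.7900 + 3000·49.60) / 43900 = 181100/43900 = 4.126 µg/L.
Travel time t = 35·1000 / 0.88 = 39770 s = 11.05 h.
Half-life 1.18 d → k = ln 2 / 1.18 = 0.5874 d⁻¹.
After decay, C = 4.126 × e^(−kt) = 4.126 × 0.7631 = 3.148 µg/L.

3.15 µg/L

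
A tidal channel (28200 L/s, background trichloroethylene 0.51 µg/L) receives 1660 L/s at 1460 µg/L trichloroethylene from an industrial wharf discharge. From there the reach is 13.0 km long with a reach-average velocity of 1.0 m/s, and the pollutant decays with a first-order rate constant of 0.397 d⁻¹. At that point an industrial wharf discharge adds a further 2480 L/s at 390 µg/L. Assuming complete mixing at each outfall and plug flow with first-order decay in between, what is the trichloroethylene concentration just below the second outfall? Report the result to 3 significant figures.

Flow-weighted average: C = (28200·0.5100 + 1660·1460) / 29860 = 2438000/29860 = 81.65 µg/L; combined flow 29860 L/s.
Travel time t = 13.0·1000 / 1.0 = 13000 s = 3.611 h.
Decay over the reach: 81.65·exp(−kt) = 81.65·0.9420 = 76.91 µg/L.
Second outfall: C = (29860·76.91 + 2480·390.0)/32340 = 100.9 µg/L.

101 µg/L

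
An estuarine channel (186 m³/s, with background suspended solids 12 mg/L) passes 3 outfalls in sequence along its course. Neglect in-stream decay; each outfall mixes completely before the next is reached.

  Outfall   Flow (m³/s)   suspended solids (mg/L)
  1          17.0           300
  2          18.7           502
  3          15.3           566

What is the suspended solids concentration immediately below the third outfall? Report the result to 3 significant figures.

Outfall 1: combined Q = 203.0 m³/s; C = (186.0·12.00 + 17.00·300.0)/203.0 = 36.12 mg/L.
Outfall 2: combined Q = 221.7 m³/s; C = (203.0·36.12 + 18.70·502.0)/221.7 = 75.41 mg/L.
Outfall 3: combined Q = 237.0 m³/s; C = (221.7·75.41 + 15.30·566.0)/237.0 = 107.1 mg/L.

107 mg/L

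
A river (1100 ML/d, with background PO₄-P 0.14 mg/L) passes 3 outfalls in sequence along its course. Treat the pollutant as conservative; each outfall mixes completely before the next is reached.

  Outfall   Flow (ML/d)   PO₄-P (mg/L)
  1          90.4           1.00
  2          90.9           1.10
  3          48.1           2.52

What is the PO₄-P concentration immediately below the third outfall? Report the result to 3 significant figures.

Outfall 1: combined Q = 1190 ML/d; C = (1100·0.1400 + 90.40·1.000)/1190 = 0.2053 mg/L.
Outfall 2: combined Q = 1281 ML/d; C = (1190·0.2053 + 90.90·1.100)/1281 = 0.2688 mg/L.
Outfall 3: combined Q = 1329 ML/d; C = (1281·0.2688 + 48.10·2.520)/1329 = 0.3502 mg/L.

0.350 mg/L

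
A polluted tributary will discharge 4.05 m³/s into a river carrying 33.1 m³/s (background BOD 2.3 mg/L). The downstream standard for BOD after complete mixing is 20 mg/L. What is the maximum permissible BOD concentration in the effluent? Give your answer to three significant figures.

At the limit, (Qr·Cr + Qe·Cₑ)/(Qr + Qe) = 20:
Cₑ = (37.15·20 − 33.10·2.300) / 4.050 = 164.7 mg/L.

165 mg/L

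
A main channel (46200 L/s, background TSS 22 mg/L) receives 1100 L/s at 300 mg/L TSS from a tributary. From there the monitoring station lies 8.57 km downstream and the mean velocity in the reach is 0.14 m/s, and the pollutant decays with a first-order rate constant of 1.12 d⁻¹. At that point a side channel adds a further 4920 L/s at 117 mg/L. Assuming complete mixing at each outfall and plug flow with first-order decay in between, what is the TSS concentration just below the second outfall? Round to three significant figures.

Mixed concentration C = ΣQC/ΣQ = (46200·22.00 + 1100·300.0) / 47300 = 1346000/47300 = 28.47 mg/L; combined flow 47300 L/s.
Travel time t = 8.57·1000 / 0.14 = 61210 s = 17.00 h.
After decay, C = 28.47 × e^(−kt) = 28.47 × 0.4523 = 12.87 mg/L.
Second outfall: C = (47300·12.87 + 4920·117.0)/52220 = 22.68 mg/L.

22.7 mg/L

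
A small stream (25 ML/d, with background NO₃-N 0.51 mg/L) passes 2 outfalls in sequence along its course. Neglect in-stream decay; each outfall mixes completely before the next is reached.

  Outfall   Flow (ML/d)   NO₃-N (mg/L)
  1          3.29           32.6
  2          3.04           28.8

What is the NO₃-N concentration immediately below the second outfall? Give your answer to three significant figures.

6.62 mg/L

Outfall 1: combined Q = 28.29 ML/d; C = (25.00·0.5100 + 3.290·32.60)/28.29 = 4.242 mg/L.
Outfall 2: combined Q = 31.33 ML/d; C = (28.29·4.242 + 3.040·28.80)/31.33 = 6.625 mg/L.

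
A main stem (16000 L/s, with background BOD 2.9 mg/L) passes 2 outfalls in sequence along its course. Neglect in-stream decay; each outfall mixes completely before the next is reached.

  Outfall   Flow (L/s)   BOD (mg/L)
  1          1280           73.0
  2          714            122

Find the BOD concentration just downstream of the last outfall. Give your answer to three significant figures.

Outfall 1: combined Q = 17280 L/s; C = (16000·2.900 + 1280·73.00)/17280 = 8.093 mg/L.
Outfall 2: combined Q = 17990 L/s; C = (17280·8.093 + 714.0·122.0)/17990 = 12.61 mg/L.

12.6 mg/L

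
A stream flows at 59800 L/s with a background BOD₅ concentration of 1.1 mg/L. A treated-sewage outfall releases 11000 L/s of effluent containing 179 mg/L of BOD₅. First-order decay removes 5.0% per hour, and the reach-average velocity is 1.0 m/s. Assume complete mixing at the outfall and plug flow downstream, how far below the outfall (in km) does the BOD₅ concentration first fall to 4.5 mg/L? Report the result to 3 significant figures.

130 km

Conservation of mass: C = (59800·1.100 + 11000·179.0) / 70800 = 2035000/70800 = 28.74 mg/L.
5.0%/h lost → k = −ln(1 − 0.05) = 0.05129 h⁻¹.
Set 28.74·exp(−k·t) = 4.5 → t = ln(28.74/4.5)/k = 130100 s = 36.15 h.
Distance = v·t = 1.0·130100 = 130100 m = 130.1 km.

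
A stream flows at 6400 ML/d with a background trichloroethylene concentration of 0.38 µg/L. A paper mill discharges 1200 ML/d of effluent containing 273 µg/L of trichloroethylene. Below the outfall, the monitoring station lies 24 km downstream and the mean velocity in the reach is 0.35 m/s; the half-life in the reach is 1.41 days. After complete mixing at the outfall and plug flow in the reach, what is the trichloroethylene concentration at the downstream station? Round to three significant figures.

Conservation of mass: C = (6400·0.3800 + 1200·273.0) / 7600 = 330000/7600 = 43.43 µg/L.
Travel time t = 24·1000 / 0.35 = 68570 s = 19.05 h.
Half-life 1.41 d → k = ln 2 / 1.41 = 0.4916 d⁻¹.
Decay over the reach: 43.43·exp(−kt) = 43.43·0.6770 = 29.40 µg/L.

29.4 µg/L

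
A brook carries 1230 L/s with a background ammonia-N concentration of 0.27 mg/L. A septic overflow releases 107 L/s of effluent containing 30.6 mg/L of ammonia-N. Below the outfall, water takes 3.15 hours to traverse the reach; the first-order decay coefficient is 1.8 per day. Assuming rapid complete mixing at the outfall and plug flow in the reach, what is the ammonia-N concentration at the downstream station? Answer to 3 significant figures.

2.13 mg/L

After mixing, C = (1230·0.2700 + 107.0·30.60) / 1337 = 3606/1337 = 2.697 mg/L.
First-order decay: C = 2.697·exp(−k·t) = 2.697·0.7896 = 2.130 mg/L.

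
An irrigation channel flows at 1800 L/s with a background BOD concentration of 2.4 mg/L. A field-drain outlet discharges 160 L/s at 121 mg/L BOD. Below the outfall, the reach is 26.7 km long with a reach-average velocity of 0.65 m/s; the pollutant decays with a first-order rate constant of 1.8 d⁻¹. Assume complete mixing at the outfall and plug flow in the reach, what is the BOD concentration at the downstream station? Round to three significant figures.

Mixed concentration C = ΣQC/ΣQ = (1800·2.400 + 160.0·121.0) / 1960 = 23680/1960 = 12.08 mg/L.
Travel time t = 26.7·1000 / 0.65 = 41080 s = 11.41 h.
Decay over the reach: 12.08·exp(−kt) = 12.08·0.4250 = 5.134 mg/L.

5.13 mg/L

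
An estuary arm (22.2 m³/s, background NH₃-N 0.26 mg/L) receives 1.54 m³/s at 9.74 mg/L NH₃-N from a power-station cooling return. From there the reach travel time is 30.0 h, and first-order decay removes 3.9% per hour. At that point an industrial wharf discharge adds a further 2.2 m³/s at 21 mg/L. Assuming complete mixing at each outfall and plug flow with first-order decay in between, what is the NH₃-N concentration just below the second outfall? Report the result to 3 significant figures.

Mixed concentration C = ΣQC/ΣQ = (22.20·0.2600 + 1.540·9.740) / 23.74 = 20.77/23.74 = 0.8750 mg/L; combined flow 23.74 m³/s.
3.9%/h lost → k = −ln(1 − 0.039) = 0.03978 h⁻¹.
Applying C = C₀e^(−kt): 0.8750 × 0.3032 = 0.2653 mg/L.
Second outfall: C = (23.74·0.2653 + 2.200·21.00)/25.94 = 2.024 mg/L.

2.02 mg/L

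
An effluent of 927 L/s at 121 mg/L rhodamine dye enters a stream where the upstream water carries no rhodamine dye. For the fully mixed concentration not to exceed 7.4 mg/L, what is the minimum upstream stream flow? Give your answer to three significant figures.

14200 L/s

Set C_mix = 7.4: (Q·0 + 927.0·121.0) / (Q + 927.0) = 7.4
→ Q = 927.0·(121.0 − 7.4)/(7.4 − 0) = 14230 L/s.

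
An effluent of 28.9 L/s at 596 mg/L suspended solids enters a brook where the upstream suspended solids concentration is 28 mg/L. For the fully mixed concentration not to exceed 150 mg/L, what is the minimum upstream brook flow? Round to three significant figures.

106 L/s

Set C_mix = 150: (Q·28.00 + 28.90·596.0) / (Q + 28.90) = 150
→ Q = 28.90·(596.0 − 150)/(150 − 28.00) = 105.7 L/s.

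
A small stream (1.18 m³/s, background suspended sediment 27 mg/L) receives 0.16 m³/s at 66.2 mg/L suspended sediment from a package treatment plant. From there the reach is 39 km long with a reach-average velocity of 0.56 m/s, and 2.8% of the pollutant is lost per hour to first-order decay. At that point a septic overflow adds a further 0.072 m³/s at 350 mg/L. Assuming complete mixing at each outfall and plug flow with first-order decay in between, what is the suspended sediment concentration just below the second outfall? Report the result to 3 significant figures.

After mixing, C = (1.180·27.00 + 0.1600·66.20) / 1.340 = 42.45/1.340 = 31.68 mg/L; combined flow 1.340 m³/s.
Travel time t = 39·1000 / 0.56 = 69640 s = 19.35 h.
2.8%/h lost → k = −ln(1 − 0.028) = 0.02840 h⁻¹.
First-order decay: C = 31.68·exp(−k·t) = 31.68·0.5773 = 18.29 mg/L.
At the second outfall, C = (1.340·18.29 + 0.07200·350.0) / (1.340 + 0.07200) = 35.20 mg/L.

35.2 mg/L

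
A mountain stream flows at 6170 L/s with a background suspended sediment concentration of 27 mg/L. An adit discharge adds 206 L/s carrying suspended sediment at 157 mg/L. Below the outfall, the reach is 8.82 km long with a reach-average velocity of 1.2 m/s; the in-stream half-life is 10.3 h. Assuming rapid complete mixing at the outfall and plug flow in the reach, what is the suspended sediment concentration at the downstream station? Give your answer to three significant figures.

After mixing, C = (6170·27.00 + 206.0·157.0) / 6376 = 198900/6376 = 31.20 mg/L.
Travel time t = 8.82·1000 / 1.2 = 7350 s = 2.042 h.
Half-life 10.3 h → k = ln 2 / 10.3 = 0.06730 h⁻¹ = 1.615 d⁻¹.
Applying C = C₀e^(−kt): 31.20 × 0.8716 = 27.19 mg/L.

27.2 mg/L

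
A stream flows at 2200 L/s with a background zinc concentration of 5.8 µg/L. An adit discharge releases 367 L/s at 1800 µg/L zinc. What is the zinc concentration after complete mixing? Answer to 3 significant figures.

After mixing, C = (2200·5.800 + 367.0·1800) / 2567 = 673400/2567 = 262.3 µg/L.

262 µg/L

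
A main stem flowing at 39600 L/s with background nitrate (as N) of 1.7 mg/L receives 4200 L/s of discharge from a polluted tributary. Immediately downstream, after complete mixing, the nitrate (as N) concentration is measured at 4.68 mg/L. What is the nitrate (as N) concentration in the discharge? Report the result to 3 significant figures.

32.8 mg/L

Mass balance: 39600·1.700 + 4200·Cₑ = 43800·4.680
→ Cₑ = (43800·4.680 − 39600·1.700) / 4200 = 32.78 mg/L.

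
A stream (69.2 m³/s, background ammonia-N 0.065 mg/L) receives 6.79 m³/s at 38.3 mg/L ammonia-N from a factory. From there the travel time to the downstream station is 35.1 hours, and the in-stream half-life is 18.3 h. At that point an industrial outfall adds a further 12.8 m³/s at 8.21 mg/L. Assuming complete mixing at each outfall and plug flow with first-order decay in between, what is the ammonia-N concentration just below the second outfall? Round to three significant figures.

1.97 mg/L

Mass balance: C = (69.20·0.06500 + 6.790·38.30) / 75.99 = 264.6/75.99 = 3.481 mg/L; combined flow 75.99 m³/s.
Half-life 18.3 h → k = ln 2 / 18.3 = 0.03788 h⁻¹ = 0.9090 d⁻¹.
First-order decay: C = 3.481·exp(−k·t) = 3.481·0.2646 = 0.9212 mg/L.
Second outfall: C = (75.99·0.9212 + 12.80·8.210)/88.79 = 1.972 mg/L.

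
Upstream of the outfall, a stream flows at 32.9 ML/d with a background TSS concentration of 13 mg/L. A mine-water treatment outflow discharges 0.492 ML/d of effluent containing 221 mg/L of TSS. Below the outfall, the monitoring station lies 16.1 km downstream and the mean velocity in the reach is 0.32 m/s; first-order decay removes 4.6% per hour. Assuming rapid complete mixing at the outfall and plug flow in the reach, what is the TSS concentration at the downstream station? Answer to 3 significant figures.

Conservation of mass: C = (32.90·13.00 + 0.4920·221.0) / 33.39 = 536.4/33.39 = 16.06 mg/L.
Travel time t = 16.1·1000 / 0.32 = 50310 s = 13.98 h.
4.6%/h lost → k = −ln(1 − 0.046) = 0.04709 h⁻¹.
First-order decay: C = 16.06·exp(−k·t) = 16.06·0.5178 = 8.319 mg/L.

8.32 mg/L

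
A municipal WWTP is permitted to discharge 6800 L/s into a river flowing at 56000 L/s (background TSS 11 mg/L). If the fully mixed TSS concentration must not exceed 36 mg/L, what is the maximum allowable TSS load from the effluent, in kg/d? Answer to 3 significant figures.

142000 kg/d

Mass balance at the limit: 56000·11.00 + 6800·Cₑ = 62800·36 → Cₑ = 241.9 mg/L.
6800 L/s = 6.800 m³/s. Load = 6.800 m³/s × 241.9 g/m³ × 86 400 s/d = 142100 kg/d.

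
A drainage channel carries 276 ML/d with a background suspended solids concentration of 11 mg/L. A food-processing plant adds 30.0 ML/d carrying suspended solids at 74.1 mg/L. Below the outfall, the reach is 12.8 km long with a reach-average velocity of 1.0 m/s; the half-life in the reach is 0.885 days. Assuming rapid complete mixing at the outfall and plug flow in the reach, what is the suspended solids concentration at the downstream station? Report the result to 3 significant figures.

After mixing, C = (276.0·11.00 + 30.00·74.10) / 306.0 = 5259/306.0 = 17.19 mg/L.
Travel time t = 12.8·1000 / 1.0 = 12800 s = 3.556 h.
Half-life 0.885 d → k = ln 2 / 0.885 = 0.7832 d⁻¹.
After decay, C = 17.19 × e^(−kt) = 17.19 × 0.8904 = 15.30 mg/L.

15.3 mg/L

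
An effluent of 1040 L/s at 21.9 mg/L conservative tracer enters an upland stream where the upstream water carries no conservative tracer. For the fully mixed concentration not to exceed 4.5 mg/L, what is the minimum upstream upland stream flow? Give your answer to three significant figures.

4020 L/s

Set C_mix = 4.5: (Q·0 + 1040·21.90) / (Q + 1040) = 4.5
→ Q = 1040·(21.90 − 4.5)/(4.5 − 0) = 4021 L/s.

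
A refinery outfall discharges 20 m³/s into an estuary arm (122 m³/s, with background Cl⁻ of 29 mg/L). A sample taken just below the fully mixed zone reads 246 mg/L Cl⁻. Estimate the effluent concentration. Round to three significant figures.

Mass balance: 122.0·29.00 + 20.00·Cₑ = 142.0·246.0
→ Cₑ = (142.0·246.0 − 122.0·29.00) / 20.00 = 1570 mg/L.

1570 mg/L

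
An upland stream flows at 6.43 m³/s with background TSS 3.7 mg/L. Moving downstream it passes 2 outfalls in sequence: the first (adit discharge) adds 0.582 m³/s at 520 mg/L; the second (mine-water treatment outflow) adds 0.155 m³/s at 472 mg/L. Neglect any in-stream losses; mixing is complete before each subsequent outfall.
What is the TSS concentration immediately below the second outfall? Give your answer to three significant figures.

55.8 mg/L

Outfall 1: combined Q = 7.012 m³/s; C = (6.430·3.700 + 0.5820·520.0)/7.012 = 46.55 mg/L.
Outfall 2: combined Q = 7.167 m³/s; C = (7.012·46.55 + 0.1550·472.0)/7.167 = 55.75 mg/L.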